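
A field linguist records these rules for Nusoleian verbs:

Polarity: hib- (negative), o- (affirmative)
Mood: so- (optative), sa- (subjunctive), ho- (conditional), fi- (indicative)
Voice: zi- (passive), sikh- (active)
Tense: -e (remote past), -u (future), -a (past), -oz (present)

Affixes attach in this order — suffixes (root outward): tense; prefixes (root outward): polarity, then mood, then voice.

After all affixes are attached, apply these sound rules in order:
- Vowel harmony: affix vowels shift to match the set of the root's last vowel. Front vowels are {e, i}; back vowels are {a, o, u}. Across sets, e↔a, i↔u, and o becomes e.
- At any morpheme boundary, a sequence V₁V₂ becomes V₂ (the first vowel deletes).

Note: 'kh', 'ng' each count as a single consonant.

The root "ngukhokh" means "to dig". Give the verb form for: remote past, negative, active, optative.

sukhsohubngukhokha

Attach polarity negative hib- → hibngukhokh.
Attach mood optative so- → sohibngukhokh.
Attach voice active sikh- → sikhsohibngukhokh.
Attach tense remote past -e → sikhsohibngukhokhe.
Apply vowel harmony: sikhsohibngukhokhe → sukhsohubngukhokha.
Vowel deletion: no change.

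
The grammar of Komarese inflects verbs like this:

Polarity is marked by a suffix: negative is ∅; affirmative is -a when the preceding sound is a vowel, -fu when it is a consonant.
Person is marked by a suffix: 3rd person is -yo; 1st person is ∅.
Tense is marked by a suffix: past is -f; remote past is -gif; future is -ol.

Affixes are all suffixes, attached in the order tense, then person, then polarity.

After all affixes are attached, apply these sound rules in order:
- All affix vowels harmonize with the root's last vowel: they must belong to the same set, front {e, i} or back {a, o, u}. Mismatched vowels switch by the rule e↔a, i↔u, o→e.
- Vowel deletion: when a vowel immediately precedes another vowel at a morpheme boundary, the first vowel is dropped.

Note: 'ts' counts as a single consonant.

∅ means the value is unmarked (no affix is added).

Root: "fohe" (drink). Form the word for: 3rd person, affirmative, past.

Attach tense past -f → fohef.
Attach person 3rd person -yo → fohefyo.
Attach polarity affirmative -a (after vowel 'o') → fohefyoa.
Apply vowel harmony: fohefyoa → fohefyee.
Apply vowel deletion: fohefyee → fohefye.

fohefye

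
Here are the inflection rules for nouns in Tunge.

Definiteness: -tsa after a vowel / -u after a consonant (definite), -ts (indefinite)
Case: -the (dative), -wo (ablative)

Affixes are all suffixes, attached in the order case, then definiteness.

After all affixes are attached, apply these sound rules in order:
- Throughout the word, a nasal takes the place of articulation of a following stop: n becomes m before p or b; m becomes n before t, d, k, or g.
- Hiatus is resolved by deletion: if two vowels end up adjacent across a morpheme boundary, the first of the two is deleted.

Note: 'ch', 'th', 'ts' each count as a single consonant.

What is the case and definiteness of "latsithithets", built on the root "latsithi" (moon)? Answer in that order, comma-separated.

dative, indefinite

Segment: latsithi-the-ts.
case: -the → dative.
definiteness: -ts → indefinite.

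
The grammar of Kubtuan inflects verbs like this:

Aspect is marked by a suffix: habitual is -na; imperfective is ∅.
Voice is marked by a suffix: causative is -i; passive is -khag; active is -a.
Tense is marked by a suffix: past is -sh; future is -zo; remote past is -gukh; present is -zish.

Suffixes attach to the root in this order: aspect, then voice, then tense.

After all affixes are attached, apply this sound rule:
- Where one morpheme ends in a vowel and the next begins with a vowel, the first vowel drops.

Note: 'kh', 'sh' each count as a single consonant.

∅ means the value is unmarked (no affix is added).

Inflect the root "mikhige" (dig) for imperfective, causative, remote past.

aspect = imperfective: zero marking, form stays mikhige.
Attach voice causative -i → mikhigei.
Attach tense remote past -gukh → mikhigeigukh.
Apply vowel deletion: mikhigeigukh → mikhigigukh.

mikhigigukh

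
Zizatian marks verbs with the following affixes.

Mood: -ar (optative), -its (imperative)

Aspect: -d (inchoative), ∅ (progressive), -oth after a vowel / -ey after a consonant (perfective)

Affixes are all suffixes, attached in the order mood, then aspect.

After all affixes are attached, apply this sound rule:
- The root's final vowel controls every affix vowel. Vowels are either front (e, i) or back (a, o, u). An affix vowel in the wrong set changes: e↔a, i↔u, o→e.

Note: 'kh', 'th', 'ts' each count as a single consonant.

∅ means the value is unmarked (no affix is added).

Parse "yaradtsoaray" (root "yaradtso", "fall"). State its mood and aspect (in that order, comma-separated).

Segment: yaradtso-ar-ey.
mood: -ar → optative.
aspect: -oth/ey → perfective.

optative, perfective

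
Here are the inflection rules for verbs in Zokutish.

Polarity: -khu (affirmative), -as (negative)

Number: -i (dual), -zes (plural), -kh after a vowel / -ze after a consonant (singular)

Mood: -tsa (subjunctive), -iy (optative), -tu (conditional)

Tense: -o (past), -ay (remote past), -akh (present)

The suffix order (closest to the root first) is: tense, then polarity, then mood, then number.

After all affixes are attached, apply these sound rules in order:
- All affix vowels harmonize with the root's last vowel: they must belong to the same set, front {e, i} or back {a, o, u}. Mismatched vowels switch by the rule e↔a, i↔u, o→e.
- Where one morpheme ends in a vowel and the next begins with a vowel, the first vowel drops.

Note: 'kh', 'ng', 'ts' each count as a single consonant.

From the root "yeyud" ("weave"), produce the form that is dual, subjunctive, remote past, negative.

yeyudayastsu

Attach tense remote past -ay → yeyuday.
Attach polarity negative -as → yeyudayas.
Attach mood subjunctive -tsa → yeyudayastsa.
Attach number dual -i → yeyudayastsai.
Apply vowel harmony: yeyudayastsai → yeyudayastsau.
Apply vowel deletion: yeyudayastsau → yeyudayastsu.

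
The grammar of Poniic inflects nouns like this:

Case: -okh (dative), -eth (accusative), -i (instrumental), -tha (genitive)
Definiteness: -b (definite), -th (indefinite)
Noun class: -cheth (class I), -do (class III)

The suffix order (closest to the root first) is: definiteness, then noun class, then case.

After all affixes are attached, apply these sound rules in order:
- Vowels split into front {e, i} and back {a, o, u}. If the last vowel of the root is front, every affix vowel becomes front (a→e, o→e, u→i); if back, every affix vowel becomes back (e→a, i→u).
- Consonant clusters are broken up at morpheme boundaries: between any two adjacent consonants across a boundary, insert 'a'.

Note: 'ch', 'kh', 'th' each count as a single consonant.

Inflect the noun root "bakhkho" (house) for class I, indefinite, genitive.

Attach definiteness indefinite -th → bakhkhoth.
Attach noun class class I -cheth → bakhkhothcheth.
Attach case genitive -tha → bakhkhothcheththa.
Apply vowel harmony: bakhkhothcheththa → bakhkhothchaththa.
Apply epenthesis: bakhkhothchaththa → bakhkhothachathatha.

bakhkhothachathatha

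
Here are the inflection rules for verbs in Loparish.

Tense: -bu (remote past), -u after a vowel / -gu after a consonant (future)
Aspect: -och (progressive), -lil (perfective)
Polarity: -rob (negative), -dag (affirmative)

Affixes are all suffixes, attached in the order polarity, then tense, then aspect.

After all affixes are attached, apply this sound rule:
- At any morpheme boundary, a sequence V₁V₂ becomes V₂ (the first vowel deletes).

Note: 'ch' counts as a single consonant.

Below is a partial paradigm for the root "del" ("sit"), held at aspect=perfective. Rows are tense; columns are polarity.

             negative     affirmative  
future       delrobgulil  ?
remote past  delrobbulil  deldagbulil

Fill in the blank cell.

deldaggulil

Attach polarity affirmative -dag → deldag.
Attach tense future -gu (after consonant 'g') → deldaggu.
Attach aspect perfective -lil → deldaggulil.
Vowel deletion: no change.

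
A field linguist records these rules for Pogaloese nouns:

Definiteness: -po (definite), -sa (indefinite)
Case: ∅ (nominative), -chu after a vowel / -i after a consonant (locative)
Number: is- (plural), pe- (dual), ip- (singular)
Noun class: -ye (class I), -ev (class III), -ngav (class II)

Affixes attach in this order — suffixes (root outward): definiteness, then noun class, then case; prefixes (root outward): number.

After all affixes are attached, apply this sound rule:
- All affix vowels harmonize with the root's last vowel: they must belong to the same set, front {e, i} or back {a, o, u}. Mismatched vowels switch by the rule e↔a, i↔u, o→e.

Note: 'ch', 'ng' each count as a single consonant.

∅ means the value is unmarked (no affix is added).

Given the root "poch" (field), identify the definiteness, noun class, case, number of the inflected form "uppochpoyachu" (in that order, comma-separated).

definite, class I, locative, singular

Segment: ip-poch-po-ye-chu.
definiteness: -po → definite.
noun class: -ye → class I.
case: -chu/i → locative.
number: ip- → singular.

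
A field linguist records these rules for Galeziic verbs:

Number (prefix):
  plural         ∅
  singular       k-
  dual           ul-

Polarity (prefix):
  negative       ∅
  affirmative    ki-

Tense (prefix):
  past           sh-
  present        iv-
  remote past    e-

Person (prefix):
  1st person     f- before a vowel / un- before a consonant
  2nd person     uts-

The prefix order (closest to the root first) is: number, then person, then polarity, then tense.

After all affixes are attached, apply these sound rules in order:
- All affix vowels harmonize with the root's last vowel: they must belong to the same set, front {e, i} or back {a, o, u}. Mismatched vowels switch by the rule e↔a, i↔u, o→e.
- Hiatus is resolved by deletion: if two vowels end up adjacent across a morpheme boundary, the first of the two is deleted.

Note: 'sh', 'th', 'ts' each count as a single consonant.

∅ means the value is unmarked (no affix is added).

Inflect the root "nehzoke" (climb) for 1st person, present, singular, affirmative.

Attach number singular k- → knehzoke.
Attach person 1st person un- (before consonant 'k') → unknehzoke.
Attach polarity affirmative ki- → kiunknehzoke.
Attach tense present iv- → ivkiunknehzoke.
Apply vowel harmony: ivkiunknehzoke → ivkiinknehzoke.
Apply vowel deletion: ivkiinknehzoke → ivkinknehzoke.

ivkinknehzoke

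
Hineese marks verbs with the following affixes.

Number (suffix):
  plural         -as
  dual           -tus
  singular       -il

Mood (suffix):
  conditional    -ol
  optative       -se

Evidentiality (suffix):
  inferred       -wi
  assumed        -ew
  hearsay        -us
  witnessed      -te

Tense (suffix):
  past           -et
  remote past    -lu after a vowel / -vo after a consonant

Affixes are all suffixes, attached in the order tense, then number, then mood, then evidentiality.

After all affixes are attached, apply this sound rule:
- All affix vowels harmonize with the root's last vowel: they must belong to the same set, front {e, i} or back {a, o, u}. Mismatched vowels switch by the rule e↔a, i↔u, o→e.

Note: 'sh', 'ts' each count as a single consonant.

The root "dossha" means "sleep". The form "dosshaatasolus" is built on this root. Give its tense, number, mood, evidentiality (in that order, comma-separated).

Segment: dossha-et-as-ol-us.
tense: -et → past.
number: -as → plural.
mood: -ol → conditional.
evidentiality: -us → hearsay.

past, plural, conditional, hearsay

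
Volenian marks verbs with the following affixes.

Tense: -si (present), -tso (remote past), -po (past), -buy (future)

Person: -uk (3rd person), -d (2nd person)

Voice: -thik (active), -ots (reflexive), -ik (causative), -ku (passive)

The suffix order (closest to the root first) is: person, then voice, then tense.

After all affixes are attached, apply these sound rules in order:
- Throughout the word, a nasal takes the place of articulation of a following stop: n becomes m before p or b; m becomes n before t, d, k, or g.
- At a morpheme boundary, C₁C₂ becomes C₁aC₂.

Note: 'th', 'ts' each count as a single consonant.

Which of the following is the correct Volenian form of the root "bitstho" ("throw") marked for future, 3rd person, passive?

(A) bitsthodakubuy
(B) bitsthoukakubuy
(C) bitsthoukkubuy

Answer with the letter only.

Attach person 3rd person -uk → bitsthouk.
Attach voice passive -ku → bitsthoukku.
Attach tense future -buy → bitsthoukkubuy.
Nasal assimilation: no change.
Apply epenthesis: bitsthoukkubuy → bitsthoukakubuy.
So the correct form is bitsthoukakubuy, option (B).
(C) bitsthoukkubuy is wrong: it fails to apply the sound rule(s).
(A) bitsthodakubuy is wrong: it uses 2nd person instead of 3rd person for person.

B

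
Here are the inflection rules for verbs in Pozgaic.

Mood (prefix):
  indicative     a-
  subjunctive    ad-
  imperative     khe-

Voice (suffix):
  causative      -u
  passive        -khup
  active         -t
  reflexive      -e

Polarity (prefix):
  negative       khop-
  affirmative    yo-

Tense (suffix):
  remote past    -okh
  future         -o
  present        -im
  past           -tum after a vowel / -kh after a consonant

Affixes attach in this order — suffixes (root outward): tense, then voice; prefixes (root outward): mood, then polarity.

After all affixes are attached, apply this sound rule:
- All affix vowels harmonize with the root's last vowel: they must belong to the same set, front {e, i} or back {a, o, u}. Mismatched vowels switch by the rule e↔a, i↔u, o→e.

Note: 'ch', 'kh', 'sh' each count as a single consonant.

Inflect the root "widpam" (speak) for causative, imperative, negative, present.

khopkhawidpamumu

Attach mood imperative khe- → khewidpam.
Attach tense present -im → khewidpamim.
Attach voice causative -u → khewidpamimu.
Attach polarity negative khop- → khopkhewidpamimu.
Apply vowel harmony: khopkhewidpamimu → khopkhawidpamumu.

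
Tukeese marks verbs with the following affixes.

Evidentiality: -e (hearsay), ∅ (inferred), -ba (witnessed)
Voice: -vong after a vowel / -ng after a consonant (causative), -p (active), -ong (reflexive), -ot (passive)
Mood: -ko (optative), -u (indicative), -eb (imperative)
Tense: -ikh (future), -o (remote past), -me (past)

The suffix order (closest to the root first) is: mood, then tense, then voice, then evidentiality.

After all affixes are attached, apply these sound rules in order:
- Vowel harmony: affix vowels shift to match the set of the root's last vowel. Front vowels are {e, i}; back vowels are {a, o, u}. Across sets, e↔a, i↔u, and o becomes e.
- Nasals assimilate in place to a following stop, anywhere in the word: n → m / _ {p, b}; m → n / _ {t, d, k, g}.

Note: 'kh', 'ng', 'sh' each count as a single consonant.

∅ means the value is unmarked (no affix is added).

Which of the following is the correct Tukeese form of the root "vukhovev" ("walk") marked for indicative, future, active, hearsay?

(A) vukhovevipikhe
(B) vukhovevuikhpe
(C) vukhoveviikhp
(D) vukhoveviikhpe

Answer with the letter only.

Attach mood indicative -u → vukhovevu.
Attach tense future -ikh → vukhovevuikh.
Attach voice active -p → vukhovevuikhp.
Attach evidentiality hearsay -e → vukhovevuikhpe.
Apply vowel harmony: vukhovevuikhpe → vukhoveviikhpe.
Nasal assimilation: no change.
So the correct form is vukhoveviikhpe, option (D).
(C) vukhoveviikhp is wrong: it uses inferred instead of hearsay for evidentiality.
(B) vukhovevuikhpe is wrong: it fails to apply the sound rule(s).
(A) vukhovevipikhe is wrong: it has the affixes in the wrong order.

D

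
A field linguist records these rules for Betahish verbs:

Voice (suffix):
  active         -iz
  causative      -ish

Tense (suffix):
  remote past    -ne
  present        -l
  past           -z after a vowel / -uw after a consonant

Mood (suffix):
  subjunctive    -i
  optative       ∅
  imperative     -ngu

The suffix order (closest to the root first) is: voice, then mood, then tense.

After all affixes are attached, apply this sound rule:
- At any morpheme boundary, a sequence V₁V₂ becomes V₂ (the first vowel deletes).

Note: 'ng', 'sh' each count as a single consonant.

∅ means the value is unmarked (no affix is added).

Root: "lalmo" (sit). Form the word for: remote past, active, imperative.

Attach voice active -iz → lalmoiz.
Attach mood imperative -ngu → lalmoizngu.
Attach tense remote past -ne → lalmoizngune.
Apply vowel deletion: lalmoizngune → lalmizngune.

lalmizngune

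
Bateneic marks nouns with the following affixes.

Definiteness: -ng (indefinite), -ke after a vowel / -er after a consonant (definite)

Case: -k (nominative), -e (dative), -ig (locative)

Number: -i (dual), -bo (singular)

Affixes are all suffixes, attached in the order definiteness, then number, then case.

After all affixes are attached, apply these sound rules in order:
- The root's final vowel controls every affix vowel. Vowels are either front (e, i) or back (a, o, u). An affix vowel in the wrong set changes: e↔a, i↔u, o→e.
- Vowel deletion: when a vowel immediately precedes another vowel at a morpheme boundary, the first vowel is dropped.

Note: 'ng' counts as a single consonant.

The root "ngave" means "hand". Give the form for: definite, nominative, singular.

ngavekebek

Attach definiteness definite -ke (after vowel 'e') → ngaveke.
Attach number singular -bo → ngavekebo.
Attach case nominative -k → ngavekebok.
Apply vowel harmony: ngavekebok → ngavekebek.
Vowel deletion: no change.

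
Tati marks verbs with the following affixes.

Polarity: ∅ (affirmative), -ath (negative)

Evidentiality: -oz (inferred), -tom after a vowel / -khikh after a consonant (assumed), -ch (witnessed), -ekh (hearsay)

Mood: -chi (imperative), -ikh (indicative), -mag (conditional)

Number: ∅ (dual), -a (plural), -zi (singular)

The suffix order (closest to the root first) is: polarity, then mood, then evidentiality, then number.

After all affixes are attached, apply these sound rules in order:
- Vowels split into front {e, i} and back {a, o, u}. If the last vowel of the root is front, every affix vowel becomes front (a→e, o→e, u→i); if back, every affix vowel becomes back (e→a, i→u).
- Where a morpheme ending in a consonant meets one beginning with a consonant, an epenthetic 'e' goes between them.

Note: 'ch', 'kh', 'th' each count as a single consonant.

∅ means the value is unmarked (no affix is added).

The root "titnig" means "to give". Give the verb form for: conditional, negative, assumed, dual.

Attach polarity negative -ath → titnigath.
Attach mood conditional -mag → titnigathmag.
Attach evidentiality assumed -khikh (after consonant 'g') → titnigathmagkhikh.
number = dual: zero marking, form stays titnigathmagkhikh.
Apply vowel harmony: titnigathmagkhikh → titnigethmegkhikh.
Apply epenthesis: titnigethmegkhikh → titnigethemegekhikh.

titnigethemegekhikh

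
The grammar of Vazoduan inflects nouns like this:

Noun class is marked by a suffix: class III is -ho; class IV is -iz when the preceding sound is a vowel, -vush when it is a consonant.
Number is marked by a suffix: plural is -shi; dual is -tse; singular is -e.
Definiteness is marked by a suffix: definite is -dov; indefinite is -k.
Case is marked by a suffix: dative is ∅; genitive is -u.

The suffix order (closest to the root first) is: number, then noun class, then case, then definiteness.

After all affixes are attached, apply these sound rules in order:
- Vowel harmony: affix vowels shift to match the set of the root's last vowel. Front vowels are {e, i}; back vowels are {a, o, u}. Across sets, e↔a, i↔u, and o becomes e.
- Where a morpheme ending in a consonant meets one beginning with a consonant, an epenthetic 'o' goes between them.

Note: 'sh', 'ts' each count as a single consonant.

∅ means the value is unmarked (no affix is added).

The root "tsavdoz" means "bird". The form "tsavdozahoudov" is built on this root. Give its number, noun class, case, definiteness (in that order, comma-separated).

Segment: tsavdoz-e-ho-u-dov.
number: -e → singular.
noun class: -ho → class III.
case: -u → genitive.
definiteness: -dov → definite.

singular, class III, genitive, definite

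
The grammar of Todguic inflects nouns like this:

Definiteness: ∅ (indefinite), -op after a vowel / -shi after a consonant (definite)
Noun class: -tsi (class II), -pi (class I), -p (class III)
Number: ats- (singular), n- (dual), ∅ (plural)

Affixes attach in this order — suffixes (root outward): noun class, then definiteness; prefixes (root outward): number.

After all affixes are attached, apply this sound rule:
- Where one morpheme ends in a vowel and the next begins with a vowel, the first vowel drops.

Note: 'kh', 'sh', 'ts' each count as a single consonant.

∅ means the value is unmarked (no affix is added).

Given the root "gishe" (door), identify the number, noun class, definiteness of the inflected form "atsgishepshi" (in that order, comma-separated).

Segment: ats-gishe-p-shi.
number: ats- → singular.
noun class: -p → class III.
definiteness: -op/shi → definite.

singular, class III, definite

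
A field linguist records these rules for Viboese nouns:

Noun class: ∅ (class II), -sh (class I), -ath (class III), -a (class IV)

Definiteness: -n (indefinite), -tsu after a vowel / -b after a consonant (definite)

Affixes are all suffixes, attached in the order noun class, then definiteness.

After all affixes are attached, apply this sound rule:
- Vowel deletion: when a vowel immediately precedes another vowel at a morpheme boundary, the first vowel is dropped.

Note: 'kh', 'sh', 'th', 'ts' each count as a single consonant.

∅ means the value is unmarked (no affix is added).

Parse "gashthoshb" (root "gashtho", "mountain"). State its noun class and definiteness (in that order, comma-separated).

Segment: gashtho-sh-b.
noun class: -sh → class I.
definiteness: -tsu/b → definite.

class I, definite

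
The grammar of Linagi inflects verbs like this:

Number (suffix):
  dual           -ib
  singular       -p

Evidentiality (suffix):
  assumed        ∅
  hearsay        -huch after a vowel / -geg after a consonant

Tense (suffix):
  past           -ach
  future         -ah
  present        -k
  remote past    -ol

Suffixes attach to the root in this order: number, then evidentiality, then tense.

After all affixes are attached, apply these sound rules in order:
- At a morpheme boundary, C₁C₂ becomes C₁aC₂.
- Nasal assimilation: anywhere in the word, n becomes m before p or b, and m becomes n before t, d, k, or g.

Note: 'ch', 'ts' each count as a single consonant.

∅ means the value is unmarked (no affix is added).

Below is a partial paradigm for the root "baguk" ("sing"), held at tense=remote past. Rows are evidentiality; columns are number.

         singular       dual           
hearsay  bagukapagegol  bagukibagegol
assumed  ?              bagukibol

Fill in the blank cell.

bagukapol

Attach number singular -p → bagukp.
evidentiality = assumed: zero marking, form stays bagukp.
Attach tense remote past -ol → bagukpol.
Apply epenthesis: bagukpol → bagukapol.
Nasal assimilation: no change.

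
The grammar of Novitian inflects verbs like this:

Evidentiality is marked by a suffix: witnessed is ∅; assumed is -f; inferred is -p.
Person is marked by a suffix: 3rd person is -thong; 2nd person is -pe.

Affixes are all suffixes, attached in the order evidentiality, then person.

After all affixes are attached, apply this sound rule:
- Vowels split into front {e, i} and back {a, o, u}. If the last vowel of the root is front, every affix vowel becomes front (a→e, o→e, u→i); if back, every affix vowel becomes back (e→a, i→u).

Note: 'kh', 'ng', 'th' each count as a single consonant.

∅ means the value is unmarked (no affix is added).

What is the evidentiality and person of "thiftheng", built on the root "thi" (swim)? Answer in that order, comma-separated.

Segment: thi-f-thong.
evidentiality: -f → assumed.
person: -thong → 3rd person.

assumed, 3rd person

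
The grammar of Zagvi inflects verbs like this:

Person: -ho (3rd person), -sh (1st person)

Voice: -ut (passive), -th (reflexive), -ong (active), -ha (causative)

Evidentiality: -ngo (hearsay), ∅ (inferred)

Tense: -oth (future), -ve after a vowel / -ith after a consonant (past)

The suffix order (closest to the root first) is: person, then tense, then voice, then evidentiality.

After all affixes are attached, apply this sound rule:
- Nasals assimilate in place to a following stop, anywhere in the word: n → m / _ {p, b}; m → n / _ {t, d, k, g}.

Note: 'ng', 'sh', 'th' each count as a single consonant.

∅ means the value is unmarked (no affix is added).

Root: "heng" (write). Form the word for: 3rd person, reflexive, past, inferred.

Attach person 3rd person -ho → hengho.
Attach tense past -ve (after vowel 'o') → henghove.
Attach voice reflexive -th → henghoveth.
evidentiality = inferred: zero marking, form stays henghoveth.
Nasal assimilation: no change.

henghoveth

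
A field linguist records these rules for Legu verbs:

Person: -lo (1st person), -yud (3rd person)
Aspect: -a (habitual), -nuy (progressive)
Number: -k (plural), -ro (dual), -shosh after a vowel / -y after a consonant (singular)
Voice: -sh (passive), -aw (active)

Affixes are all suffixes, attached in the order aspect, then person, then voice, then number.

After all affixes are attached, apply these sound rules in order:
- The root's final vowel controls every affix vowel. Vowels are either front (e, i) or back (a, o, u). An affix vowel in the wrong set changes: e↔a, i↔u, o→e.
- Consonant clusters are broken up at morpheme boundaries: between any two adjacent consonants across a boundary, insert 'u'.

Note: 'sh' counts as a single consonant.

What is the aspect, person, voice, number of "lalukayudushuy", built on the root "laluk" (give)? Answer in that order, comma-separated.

habitual, 3rd person, passive, singular

Segment: laluk-a-yud-sh-y.
aspect: -a → habitual.
person: -yud → 3rd person.
voice: -sh → passive.
number: -shosh/y → singular.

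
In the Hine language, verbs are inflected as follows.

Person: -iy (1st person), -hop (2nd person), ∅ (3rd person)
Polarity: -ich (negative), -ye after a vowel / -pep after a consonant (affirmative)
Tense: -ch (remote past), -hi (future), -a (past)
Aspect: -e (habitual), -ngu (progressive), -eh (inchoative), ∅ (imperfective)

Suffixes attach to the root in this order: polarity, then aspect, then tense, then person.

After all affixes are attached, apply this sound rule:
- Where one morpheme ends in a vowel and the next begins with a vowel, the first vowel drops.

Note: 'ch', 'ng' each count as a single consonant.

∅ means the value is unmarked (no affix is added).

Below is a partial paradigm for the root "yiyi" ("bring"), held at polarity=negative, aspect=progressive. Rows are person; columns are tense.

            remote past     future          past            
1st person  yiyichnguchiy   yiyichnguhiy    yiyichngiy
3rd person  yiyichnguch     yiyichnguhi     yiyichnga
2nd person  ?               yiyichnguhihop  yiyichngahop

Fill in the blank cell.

Attach polarity negative -ich → yiyiich.
Attach aspect progressive -ngu → yiyiichngu.
Attach tense remote past -ch → yiyiichnguch.
Attach person 2nd person -hop → yiyiichnguchhop.
Apply vowel deletion: yiyiichnguchhop → yiyichnguchhop.

yiyichnguchhop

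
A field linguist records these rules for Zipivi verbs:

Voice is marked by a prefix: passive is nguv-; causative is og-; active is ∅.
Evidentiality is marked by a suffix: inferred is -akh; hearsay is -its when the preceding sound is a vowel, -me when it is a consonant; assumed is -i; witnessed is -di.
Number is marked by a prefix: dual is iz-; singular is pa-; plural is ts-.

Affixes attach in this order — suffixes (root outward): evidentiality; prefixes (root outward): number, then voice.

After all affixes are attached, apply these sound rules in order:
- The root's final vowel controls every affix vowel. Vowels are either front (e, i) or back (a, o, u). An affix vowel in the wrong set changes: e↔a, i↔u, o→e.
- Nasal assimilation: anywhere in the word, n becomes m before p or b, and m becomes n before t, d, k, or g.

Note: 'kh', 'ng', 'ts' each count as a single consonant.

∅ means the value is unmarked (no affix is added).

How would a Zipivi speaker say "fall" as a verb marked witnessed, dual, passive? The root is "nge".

ngivizngedi

Attach evidentiality witnessed -di → ngedi.
Attach number dual iz- → izngedi.
Attach voice passive nguv- → nguvizngedi.
Apply vowel harmony: nguvizngedi → ngivizngedi.
Nasal assimilation: no change.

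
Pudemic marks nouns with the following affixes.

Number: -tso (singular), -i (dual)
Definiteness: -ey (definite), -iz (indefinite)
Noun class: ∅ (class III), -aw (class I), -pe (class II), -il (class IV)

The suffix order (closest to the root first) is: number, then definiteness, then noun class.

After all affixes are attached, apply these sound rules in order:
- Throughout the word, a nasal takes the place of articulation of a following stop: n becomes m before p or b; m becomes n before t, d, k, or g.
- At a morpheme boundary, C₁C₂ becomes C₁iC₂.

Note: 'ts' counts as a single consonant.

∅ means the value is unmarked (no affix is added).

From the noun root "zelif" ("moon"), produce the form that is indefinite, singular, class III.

Attach number singular -tso → zeliftso.
Attach definiteness indefinite -iz → zeliftsoiz.
noun class = class III: zero marking, form stays zeliftsoiz.
Nasal assimilation: no change.
Apply epenthesis: zeliftsoiz → zelifitsoiz.

zelifitsoiz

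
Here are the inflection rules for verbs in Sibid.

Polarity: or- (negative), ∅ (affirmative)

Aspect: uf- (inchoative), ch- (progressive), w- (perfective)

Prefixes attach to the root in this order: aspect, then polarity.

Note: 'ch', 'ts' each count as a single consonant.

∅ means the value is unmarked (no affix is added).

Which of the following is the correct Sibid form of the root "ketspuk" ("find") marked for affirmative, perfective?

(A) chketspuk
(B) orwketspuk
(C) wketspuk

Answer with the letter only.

C

Attach aspect perfective w- → wketspuk.
polarity = affirmative: zero marking, form stays wketspuk.
So the correct form is wketspuk, option (C).
(B) orwketspuk is wrong: it uses negative instead of affirmative for polarity.
(A) chketspuk is wrong: it uses progressive instead of perfective for aspect.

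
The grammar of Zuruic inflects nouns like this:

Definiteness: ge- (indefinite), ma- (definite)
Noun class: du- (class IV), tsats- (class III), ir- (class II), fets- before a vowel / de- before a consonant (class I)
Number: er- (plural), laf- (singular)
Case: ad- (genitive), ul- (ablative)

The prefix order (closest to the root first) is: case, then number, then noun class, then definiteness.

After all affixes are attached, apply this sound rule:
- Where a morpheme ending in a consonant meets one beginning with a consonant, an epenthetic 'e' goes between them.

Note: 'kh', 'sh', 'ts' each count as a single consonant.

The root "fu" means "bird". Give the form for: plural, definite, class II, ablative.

Attach case ablative ul- → ulfu.
Attach number plural er- → erulfu.
Attach noun class class II ir- → irerulfu.
Attach definiteness definite ma- → mairerulfu.
Apply epenthesis: mairerulfu → mairerulefu.

mairerulefu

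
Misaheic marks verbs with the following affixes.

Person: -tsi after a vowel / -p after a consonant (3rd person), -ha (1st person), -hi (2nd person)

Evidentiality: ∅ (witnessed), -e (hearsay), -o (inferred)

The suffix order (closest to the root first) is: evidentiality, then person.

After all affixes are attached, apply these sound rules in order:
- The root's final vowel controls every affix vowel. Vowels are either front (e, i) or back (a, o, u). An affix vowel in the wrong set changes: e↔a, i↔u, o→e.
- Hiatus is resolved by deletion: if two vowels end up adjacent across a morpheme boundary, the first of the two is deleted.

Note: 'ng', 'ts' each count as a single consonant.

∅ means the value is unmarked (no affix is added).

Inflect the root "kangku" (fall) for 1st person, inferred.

kangkoha

Attach evidentiality inferred -o → kangkuo.
Attach person 1st person -ha → kangkuoha.
Vowel harmony: no change.
Apply vowel deletion: kangkuoha → kangkoha.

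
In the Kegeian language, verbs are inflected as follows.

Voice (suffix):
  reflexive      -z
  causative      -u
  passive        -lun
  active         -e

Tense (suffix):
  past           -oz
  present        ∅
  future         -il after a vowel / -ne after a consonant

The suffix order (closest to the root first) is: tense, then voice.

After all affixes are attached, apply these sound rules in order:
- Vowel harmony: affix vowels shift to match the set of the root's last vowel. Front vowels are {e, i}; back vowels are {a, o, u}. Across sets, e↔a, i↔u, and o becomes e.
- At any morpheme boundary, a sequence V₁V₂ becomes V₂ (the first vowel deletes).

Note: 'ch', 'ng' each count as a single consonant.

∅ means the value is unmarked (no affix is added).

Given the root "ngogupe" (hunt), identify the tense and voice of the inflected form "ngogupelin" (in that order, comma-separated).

Segment: ngogupe-lun.
tense: ∅ → present.
voice: -lun → passive.

present, passive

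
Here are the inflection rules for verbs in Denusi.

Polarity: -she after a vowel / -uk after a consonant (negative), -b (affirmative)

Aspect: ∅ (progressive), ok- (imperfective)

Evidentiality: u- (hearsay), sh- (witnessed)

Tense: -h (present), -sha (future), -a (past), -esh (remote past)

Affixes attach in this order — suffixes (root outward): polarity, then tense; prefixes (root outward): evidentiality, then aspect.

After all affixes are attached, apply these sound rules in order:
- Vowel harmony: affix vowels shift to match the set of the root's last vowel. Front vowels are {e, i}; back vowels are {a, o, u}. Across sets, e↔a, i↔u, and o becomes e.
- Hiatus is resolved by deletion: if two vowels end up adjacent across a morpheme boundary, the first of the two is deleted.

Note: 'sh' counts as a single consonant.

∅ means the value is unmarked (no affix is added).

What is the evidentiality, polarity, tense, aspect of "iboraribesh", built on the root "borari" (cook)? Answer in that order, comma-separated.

hearsay, affirmative, remote past, progressive

Segment: u-borari-b-esh.
evidentiality: u- → hearsay.
polarity: -b → affirmative.
tense: -esh → remote past.
aspect: ∅ → progressive.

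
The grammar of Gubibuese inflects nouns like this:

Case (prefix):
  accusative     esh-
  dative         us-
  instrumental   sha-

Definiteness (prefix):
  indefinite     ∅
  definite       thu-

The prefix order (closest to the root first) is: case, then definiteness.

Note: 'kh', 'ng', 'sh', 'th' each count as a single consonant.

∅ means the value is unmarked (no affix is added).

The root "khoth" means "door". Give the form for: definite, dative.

Attach case dative us- → uskhoth.
Attach definiteness definite thu- → thuuskhoth.

thuuskhoth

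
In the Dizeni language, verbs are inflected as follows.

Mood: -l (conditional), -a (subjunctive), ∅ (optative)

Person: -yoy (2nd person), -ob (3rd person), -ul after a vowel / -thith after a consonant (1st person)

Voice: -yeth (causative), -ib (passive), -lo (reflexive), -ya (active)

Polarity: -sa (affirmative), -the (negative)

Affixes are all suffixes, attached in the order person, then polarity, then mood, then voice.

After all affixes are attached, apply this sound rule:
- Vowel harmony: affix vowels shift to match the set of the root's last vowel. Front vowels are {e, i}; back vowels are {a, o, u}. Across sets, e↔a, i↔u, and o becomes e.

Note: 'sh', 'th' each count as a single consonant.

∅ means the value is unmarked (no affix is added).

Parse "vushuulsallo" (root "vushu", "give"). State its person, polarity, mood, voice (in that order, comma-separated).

1st person, affirmative, conditional, reflexive

Segment: vushu-ul-sa-l-lo.
person: -ul/thith → 1st person.
polarity: -sa → affirmative.
mood: -l → conditional.
voice: -lo → reflexive.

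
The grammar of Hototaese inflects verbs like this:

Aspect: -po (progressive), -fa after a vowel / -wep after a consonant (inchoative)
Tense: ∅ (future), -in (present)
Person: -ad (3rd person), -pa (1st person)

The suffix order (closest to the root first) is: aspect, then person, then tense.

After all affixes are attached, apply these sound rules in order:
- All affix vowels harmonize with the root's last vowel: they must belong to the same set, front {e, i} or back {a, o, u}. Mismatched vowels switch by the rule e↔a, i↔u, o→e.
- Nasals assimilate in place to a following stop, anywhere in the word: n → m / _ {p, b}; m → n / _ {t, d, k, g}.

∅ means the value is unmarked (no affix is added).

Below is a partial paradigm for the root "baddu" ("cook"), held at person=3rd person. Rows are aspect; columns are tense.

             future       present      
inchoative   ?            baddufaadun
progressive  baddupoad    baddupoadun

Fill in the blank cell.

baddufaad

Attach aspect inchoative -fa (after vowel 'u') → baddufa.
Attach person 3rd person -ad → baddufaad.
tense = future: zero marking, form stays baddufaad.
Vowel harmony: no change.
Nasal assimilation: no change.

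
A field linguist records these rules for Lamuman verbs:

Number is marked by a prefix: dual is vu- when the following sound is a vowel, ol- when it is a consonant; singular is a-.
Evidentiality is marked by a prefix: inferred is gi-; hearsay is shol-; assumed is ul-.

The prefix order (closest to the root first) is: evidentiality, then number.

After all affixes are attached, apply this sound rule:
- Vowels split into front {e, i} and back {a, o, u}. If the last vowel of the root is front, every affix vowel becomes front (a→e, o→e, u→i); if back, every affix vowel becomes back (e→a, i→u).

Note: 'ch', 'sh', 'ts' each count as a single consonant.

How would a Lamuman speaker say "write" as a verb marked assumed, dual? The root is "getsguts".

vuulgetsguts

Attach evidentiality assumed ul- → ulgetsguts.
Attach number dual vu- (before vowel 'u') → vuulgetsguts.
Vowel harmony: no change.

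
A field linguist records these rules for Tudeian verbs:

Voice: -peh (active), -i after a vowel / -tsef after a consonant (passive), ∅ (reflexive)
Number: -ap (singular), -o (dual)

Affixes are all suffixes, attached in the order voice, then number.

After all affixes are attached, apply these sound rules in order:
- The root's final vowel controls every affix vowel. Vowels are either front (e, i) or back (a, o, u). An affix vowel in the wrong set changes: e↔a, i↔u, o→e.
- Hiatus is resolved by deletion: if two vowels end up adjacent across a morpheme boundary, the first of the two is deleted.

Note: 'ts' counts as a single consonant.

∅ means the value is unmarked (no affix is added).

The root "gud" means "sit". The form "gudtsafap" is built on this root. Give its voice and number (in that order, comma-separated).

Segment: gud-tsef-ap.
voice: -i/tsef → passive.
number: -ap → singular.

passive, singular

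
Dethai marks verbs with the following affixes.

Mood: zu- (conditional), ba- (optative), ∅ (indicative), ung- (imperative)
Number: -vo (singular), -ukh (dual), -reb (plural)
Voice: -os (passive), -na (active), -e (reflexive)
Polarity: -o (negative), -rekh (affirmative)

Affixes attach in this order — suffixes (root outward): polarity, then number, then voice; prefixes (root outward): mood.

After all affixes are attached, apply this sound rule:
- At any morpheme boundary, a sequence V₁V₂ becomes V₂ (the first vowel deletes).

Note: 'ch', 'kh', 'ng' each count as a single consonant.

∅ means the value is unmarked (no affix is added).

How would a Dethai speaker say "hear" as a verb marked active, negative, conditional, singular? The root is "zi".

zuzovona

Attach polarity negative -o → zio.
Attach mood conditional zu- → zuzio.
Attach number singular -vo → zuziovo.
Attach voice active -na → zuziovona.
Apply vowel deletion: zuziovona → zuzovona.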